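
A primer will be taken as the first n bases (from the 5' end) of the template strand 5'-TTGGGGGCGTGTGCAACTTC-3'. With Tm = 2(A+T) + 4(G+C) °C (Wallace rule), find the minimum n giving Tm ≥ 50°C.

n = 15

First 14 bases: TTGGGGGCGTGTGC → Tm = 48°C (< 50°C)
First 15 bases: TTGGGGGCGTGTGCA → Tm = 50°C (≥ 50°C)
Each additional base adds 2°C (A/T) or 4°C (G/C), so Tm is non-decreasing in n; n = 15 is the first length to reach 50°C.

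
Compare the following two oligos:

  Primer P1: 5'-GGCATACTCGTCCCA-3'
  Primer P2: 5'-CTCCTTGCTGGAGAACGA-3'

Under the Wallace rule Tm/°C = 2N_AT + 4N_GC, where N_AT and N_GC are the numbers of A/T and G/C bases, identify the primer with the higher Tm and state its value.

Primer P2, 56°C

Primer P1: A+T=6, G+C=9 → Tm = 2(6)+4(9) = 48°C
Primer P2: A+T=8, G+C=10 → Tm = 2(8)+4(10) = 56°C
48°C vs 56°C → primer P2 is higher.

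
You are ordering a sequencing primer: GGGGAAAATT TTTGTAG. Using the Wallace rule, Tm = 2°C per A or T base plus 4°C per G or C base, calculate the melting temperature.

46°C

Counting bases: C=0, A=5, T=6, G=6
AT pairs contribute 11, GC pairs contribute 6.
Tm = 2×11 + 4×6 = 46°C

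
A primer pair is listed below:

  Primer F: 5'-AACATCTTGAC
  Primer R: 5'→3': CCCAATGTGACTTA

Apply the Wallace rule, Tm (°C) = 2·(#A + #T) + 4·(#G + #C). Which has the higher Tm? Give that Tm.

Primer R, 40°C

Primer F: A+T=7, G+C=4 → Tm = 2(7)+4(4) = 30°C
Primer R: A+T=8, G+C=6 → Tm = 2(8)+4(6) = 40°C
30°C vs 40°C → primer R is higher.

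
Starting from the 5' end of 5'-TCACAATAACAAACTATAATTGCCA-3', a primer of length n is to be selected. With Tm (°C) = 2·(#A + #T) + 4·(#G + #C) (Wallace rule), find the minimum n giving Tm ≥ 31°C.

n = 13

First 12 bases: TCACAATAACAA → Tm = 30°C (< 31°C)
First 13 bases: TCACAATAACAAA → Tm = 32°C (≥ 31°C)
Each additional base adds 2°C (A/T) or 4°C (G/C), so Tm is non-decreasing in n; n = 13 is the first length to reach 31°C.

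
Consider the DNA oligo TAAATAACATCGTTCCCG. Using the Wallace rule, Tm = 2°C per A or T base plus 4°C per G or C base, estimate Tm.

50°C

Base counts: A=6, G=2, T=5, C=5
AT pairs contribute 11, GC pairs contribute 7.
Tm = 4·7 + 2·11 = 28 + 22 = 50°C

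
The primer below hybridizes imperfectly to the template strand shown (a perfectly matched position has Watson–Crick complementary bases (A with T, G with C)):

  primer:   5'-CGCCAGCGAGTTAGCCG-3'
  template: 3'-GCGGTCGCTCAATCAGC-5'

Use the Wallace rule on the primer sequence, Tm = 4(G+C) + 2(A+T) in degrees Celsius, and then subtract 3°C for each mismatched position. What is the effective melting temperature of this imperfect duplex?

Primer base counts: A=3, T=2, G=6, C=6 → A+T=5, G+C=12
Perfect-match Tm = 2(5) + 4(12) = 10 + 48 = 58°C
Mismatches (positions where the bases are not complementary): 1 (at position 15)
Effective Tm = 58 − 1×3 = 58 − 3 = 55°C

55°C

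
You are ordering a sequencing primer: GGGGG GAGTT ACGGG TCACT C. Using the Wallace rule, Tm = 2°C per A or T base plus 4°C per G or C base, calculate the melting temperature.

A=3, T=4, C=4, G=10
So N_AT = 7 and N_GC = 14.
Tm = 4·14 + 2·7 = 56 + 14 = 70°C

70°C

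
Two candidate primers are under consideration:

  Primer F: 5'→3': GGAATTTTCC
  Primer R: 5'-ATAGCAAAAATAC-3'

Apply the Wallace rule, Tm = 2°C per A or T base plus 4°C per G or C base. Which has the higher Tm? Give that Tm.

Primer R, 32°C

Primer F: A+T=6, G+C=4 → Tm = 2(6)+4(4) = 28°C
Primer R: A+T=10, G+C=3 → Tm = 2(10)+4(3) = 32°C
28°C vs 32°C → primer R is higher.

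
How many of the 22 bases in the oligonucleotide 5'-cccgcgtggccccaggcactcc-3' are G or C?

Scanning the sequence gives C=12, G=6, T=2, A=2.
Total G or C: 6 + 12 = 18

18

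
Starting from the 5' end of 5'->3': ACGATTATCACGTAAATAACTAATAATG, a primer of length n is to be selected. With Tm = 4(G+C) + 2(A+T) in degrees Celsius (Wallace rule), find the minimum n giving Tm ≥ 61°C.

n = 25

First 24 bases: ACGATTATCACGTAAATAACTAAT → Tm = 60°C (< 61°C)
First 25 bases: ACGATTATCACGTAAATAACTAATA → Tm = 62°C (≥ 61°C)
Since every base adds ≥2°C, Tm only increases with n, so the threshold is first crossed at n = 25.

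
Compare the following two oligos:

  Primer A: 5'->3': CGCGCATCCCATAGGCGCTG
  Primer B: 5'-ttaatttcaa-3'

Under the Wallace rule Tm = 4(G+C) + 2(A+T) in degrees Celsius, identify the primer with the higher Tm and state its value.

Primer A, 68°C

Primer A: A+T=6, G+C=14 → Tm = 2(6)+4(14) = 68°C
Primer B: A+T=9, G+C=1 → Tm = 2(9)+4(1) = 22°C
68°C vs 22°C → primer A is higher.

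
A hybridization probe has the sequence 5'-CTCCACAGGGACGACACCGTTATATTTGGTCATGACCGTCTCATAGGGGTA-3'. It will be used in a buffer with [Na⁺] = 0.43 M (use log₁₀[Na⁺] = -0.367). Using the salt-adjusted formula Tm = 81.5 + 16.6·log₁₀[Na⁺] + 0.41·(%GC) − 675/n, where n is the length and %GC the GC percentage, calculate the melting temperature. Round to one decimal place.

Length n = 51. A=12, T=13, C=13, G=13
G+C = 26, so %GC = 26/51 × 100 = 50.98%
Salt term: 16.6 × (-0.367) = -6.092
GC term: 0.41 × 50.98 = 20.902; length term: −675/51 = −13.235
Tm = 81.5 + (-6.092) + 20.902 − 13.235 = 83.075 → 83.1°C

83.1°C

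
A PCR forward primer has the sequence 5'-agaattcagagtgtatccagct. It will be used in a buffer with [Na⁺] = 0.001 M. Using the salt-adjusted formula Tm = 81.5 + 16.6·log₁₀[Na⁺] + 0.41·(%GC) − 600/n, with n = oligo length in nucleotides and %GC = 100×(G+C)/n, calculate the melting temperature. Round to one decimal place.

21.2°C

Length n = 22. Counting bases: A=7, T=6, G=5, C=4
G+C = 9, so %GC = 9/22 × 100 = 40.909%
Salt term: 16.6 × (-3) = -49.8
GC term: 0.41 × 40.909 = 16.773; length term: −600/22 = −27.273
Tm = 81.5 + (-49.8) + 16.773 − 27.273 = 21.2 → 21.2°C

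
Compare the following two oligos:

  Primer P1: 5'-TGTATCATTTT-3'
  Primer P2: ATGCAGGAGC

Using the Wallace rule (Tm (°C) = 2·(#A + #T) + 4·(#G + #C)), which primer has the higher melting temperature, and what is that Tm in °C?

Primer P1: A+T=9, G+C=2 → Tm = 2(9)+4(2) = 26°C
Primer P2: A+T=4, G+C=6 → Tm = 2(4)+4(6) = 32°C
26°C vs 32°C → primer P2 is higher.

Primer P2, 32°C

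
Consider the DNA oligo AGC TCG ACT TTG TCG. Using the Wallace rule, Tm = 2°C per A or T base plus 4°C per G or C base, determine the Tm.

Counting bases: A=2, T=5, C=4, G=4
AT pairs contribute 7, GC pairs contribute 8.
Tm = 2(7) + 4(8) = 14 + 32 = 46°C

46°C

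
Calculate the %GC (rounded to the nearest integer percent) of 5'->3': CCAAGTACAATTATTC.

Counting bases: C=4, G=1, A=6, T=5
G+C = 1 + 4 = 5 out of 16 bases
%GC = 5/16 × 100 = 31.25% ≈ 31%

31%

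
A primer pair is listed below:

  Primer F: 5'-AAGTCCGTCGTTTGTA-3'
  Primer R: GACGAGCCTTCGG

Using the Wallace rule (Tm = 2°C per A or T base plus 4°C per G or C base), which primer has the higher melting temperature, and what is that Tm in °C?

Primer F: A+T=9, G+C=7 → Tm = 2(9)+4(7) = 46°C
Primer R: A+T=4, G+C=9 → Tm = 2(4)+4(9) = 44°C
46°C vs 44°C → primer F is higher.

Primer F, 46°C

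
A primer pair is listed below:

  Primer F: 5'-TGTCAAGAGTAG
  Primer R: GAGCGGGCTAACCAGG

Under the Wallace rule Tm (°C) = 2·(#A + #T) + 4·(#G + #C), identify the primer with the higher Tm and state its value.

Primer F: A+T=7, G+C=5 → Tm = 2(7)+4(5) = 34°C
Primer R: A+T=5, G+C=11 → Tm = 2(5)+4(11) = 54°C
34°C vs 54°C → primer R is higher.

Primer R, 54°C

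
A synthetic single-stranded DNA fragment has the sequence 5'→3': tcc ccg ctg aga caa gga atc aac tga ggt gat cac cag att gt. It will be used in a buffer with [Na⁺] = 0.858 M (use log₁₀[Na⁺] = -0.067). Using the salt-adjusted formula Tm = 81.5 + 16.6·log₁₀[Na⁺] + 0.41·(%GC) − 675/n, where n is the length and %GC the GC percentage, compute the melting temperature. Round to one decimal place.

85.5°C

Length n = 44. T=9, C=11, A=13, G=11
G+C = 22, so %GC = 22/44 × 100 = 50%
Salt term: 16.6 × (-0.067) = -1.112
GC term: 0.41 × 50 = 20.5; length term: −675/44 = −15.341
Tm = 81.5 + (-1.112) + 20.5 − 15.341 = 85.547 → 85.5°C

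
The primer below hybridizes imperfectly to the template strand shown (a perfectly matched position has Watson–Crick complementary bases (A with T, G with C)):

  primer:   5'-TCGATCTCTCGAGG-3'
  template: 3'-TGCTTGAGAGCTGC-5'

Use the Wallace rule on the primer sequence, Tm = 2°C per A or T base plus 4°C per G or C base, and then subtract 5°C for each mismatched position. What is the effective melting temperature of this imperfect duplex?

29°C

Primer base counts: A=2, T=4, G=4, C=4 → A+T=6, G+C=8
Perfect-match Tm = 2(6) + 4(8) = 12 + 32 = 44°C
Mismatches (positions where the bases are not complementary): 3 (at positions 1, 5, 13)
Effective Tm = 44 − 3×5 = 44 − 15 = 29°C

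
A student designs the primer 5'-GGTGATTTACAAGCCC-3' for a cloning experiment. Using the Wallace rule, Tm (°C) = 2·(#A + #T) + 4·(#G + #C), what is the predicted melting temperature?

C=4, A=4, G=4, T=4
A+T = 8, G+C = 8
Tm = 4·8 + 2·8 = 32 + 16 = 48°C

48°C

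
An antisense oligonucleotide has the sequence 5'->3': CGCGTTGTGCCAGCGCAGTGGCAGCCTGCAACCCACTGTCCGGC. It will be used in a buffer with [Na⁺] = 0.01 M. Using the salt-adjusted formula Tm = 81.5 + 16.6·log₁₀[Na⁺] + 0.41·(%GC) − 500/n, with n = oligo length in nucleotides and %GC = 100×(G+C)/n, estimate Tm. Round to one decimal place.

65.8°C

Length n = 44. Counting bases: T=7, G=14, A=6, C=17
G+C = 31, so %GC = 31/44 × 100 = 70.455%
Salt term: 16.6 × (-2) = -33.2
GC term: 0.41 × 70.455 = 28.887; length term: −500/44 = −11.364
Tm = 81.5 + (-33.2) + 28.887 − 11.364 = 65.823 → 65.8°C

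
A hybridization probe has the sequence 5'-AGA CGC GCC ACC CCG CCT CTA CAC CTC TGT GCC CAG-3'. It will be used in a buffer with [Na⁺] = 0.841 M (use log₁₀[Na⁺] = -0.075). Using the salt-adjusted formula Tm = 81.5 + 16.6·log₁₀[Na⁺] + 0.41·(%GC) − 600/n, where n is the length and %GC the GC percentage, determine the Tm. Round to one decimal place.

Length n = 36. Counting bases: A=6, T=5, G=7, C=18
G+C = 25, so %GC = 25/36 × 100 = 69.444%
Salt term: 16.6 × (-0.075) = -1.245
GC term: 0.41 × 69.444 = 28.472; length term: −600/36 = −16.667
Tm = 81.5 + (-1.245) + 28.472 − 16.667 = 92.06 → 92.1°C

92.1°C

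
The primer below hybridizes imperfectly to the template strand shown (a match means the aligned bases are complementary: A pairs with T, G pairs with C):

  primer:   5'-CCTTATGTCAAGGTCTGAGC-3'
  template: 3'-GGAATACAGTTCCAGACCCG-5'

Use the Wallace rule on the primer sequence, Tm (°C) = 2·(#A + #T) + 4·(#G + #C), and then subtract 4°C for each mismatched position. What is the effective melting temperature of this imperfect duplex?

Primer base counts: A=4, T=6, G=5, C=5 → A+T=10, G+C=10
Perfect-match Tm = 2(10) + 4(10) = 20 + 40 = 60°C
Mismatches (positions where the bases are not complementary): 1 (at position 18)
Effective Tm = 60 − 1×4 = 60 − 4 = 56°C

56°C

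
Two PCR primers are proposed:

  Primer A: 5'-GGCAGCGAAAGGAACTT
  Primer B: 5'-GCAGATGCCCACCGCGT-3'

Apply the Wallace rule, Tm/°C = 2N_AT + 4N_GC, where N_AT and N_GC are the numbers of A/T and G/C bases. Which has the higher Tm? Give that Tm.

Primer B, 58°C

Primer A: A+T=8, G+C=9 → Tm = 2(8)+4(9) = 52°C
Primer B: A+T=5, G+C=12 → Tm = 2(5)+4(12) = 58°C
52°C vs 58°C → primer B is higher.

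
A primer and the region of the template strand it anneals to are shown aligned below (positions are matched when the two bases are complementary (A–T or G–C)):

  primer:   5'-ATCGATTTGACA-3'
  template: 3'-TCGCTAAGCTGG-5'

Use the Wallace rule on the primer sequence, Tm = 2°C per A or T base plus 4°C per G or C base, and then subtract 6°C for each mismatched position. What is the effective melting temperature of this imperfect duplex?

Primer base counts: A=4, T=4, G=2, C=2 → A+T=8, G+C=4
Perfect-match Tm = 2(8) + 4(4) = 16 + 16 = 32°C
Mismatches (positions where the bases are not complementary): 3 (at positions 2, 8, 12)
Effective Tm = 32 − 3×6 = 32 − 18 = 14°C

14°C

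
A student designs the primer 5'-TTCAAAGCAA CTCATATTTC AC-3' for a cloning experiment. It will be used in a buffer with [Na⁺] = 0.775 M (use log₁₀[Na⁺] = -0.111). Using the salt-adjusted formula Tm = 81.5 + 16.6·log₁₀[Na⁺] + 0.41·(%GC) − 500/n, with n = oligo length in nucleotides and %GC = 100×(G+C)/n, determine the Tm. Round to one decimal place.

70.0°C

Length n = 22. A=8, T=7, G=1, C=6
G+C = 7, so %GC = 7/22 × 100 = 31.818%
Salt term: 16.6 × (-0.111) = -1.843
GC term: 0.41 × 31.818 = 13.045; length term: −500/22 = −22.727
Tm = 81.5 + (-1.843) + 13.045 − 22.727 = 69.975 → 70.0°C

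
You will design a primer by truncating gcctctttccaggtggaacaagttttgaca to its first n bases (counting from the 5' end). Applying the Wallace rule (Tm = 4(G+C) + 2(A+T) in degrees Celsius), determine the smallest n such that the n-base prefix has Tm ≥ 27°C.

First 8 bases: GCCTCTTT → Tm = 24°C (< 27°C)
First 9 bases: GCCTCTTTC → Tm = 28°C (≥ 27°C)
Each additional base adds 2°C (A/T) or 4°C (G/C), so Tm is non-decreasing in n; n = 9 is the first length to reach 27°C.

n = 9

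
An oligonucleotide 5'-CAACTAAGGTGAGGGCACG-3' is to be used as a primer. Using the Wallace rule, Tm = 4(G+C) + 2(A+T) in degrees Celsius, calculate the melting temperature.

60°C

T=2, C=4, G=7, A=6
AT pairs contribute 8, GC pairs contribute 11.
Tm = 4·11 + 2·8 = 44 + 16 = 60°C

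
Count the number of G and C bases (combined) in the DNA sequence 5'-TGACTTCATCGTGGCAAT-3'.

8

Base counts: A=4, C=4, T=6, G=4
G+C = 4 + 4 = 8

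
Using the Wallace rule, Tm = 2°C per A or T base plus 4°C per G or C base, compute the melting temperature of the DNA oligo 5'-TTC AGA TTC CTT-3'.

32°C

Base counts: A=2, T=6, C=3, G=1
A+T = 8, G+C = 4
Tm = 2×8 + 4×4 = 32°C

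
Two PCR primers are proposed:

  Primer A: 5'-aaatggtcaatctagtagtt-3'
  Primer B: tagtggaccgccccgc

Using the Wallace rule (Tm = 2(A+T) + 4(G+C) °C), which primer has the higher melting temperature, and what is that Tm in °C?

Primer A: A+T=14, G+C=6 → Tm = 2(14)+4(6) = 52°C
Primer B: A+T=4, G+C=12 → Tm = 2(4)+4(12) = 56°C
52°C vs 56°C → primer B is higher.

Primer B, 56°C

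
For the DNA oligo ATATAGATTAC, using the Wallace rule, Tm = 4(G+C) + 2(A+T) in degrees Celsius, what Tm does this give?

26°C

Base counts: A=5, C=1, G=1, T=4
AT pairs contribute 9, GC pairs contribute 2.
Tm = 2×9 + 4×2 = 26°C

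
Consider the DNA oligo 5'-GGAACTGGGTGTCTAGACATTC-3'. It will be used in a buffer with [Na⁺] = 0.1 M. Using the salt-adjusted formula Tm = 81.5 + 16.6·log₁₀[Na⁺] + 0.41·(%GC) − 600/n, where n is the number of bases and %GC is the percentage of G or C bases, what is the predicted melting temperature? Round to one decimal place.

58.1°C

Length n = 22. Base counts: T=6, A=5, C=4, G=7
G+C = 11, so %GC = 11/22 × 100 = 50%
Salt term: 16.6 × (-1) = -16.6
GC term: 0.41 × 50 = 20.5; length term: −600/22 = −27.273
Tm = 81.5 + (-16.6) + 20.5 − 27.273 = 58.127 → 58.1°C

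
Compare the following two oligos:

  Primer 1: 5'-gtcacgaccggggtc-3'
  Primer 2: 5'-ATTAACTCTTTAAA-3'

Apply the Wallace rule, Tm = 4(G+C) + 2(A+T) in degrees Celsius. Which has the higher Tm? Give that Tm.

Primer 1: A+T=4, G+C=11 → Tm = 2(4)+4(11) = 52°C
Primer 2: A+T=12, G+C=2 → Tm = 2(12)+4(2) = 32°C
52°C vs 32°C → primer 1 is higher.

Primer 1, 52°C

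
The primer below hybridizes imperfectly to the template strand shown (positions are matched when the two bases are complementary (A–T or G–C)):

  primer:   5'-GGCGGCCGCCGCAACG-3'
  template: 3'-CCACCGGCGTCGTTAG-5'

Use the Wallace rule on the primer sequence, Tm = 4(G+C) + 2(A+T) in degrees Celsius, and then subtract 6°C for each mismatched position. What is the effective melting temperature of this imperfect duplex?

36°C

Primer base counts: A=2, T=0, G=7, C=7 → A+T=2, G+C=14
Perfect-match Tm = 2(2) + 4(14) = 4 + 56 = 60°C
Mismatches (positions where the bases are not complementary): 4 (at positions 3, 10, 15, 16)
Effective Tm = 60 − 4×6 = 60 − 24 = 36°C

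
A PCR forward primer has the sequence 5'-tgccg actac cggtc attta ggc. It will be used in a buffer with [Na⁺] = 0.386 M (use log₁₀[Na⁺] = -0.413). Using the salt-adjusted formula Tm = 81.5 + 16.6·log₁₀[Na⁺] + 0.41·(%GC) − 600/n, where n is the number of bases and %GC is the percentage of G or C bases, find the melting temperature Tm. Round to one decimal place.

71.7°C

Length n = 23. Base counts: C=7, A=4, G=6, T=6
G+C = 13, so %GC = 13/23 × 100 = 56.522%
Salt term: 16.6 × (-0.413) = -6.856
GC term: 0.41 × 56.522 = 23.174; length term: −600/23 = −26.087
Tm = 81.5 + (-6.856) + 23.174 − 26.087 = 71.731 → 71.7°C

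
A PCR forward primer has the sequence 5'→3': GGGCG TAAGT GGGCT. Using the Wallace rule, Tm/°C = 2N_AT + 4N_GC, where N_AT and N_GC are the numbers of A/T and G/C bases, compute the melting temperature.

50°C

Base counts: A=2, T=3, G=8, C=2
A+T = 5, G+C = 10
Tm = 2×5 + 4×10 = 50°C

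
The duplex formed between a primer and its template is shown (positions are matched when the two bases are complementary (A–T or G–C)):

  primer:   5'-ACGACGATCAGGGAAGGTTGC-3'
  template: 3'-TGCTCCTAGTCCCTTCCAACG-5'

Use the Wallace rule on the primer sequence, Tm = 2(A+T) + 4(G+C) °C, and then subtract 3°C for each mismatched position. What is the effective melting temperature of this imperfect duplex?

63°C

Primer base counts: A=6, T=3, G=8, C=4 → A+T=9, G+C=12
Perfect-match Tm = 2(9) + 4(12) = 18 + 48 = 66°C
Mismatches (positions where the bases are not complementary): 1 (at position 5)
Effective Tm = 66 − 1×3 = 66 − 3 = 63°C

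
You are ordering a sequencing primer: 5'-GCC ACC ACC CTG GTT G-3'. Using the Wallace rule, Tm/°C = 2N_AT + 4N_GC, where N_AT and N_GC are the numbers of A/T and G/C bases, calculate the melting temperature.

54°C

Scanning the sequence gives A=2, C=7, T=3, G=4.
So N_AT = 5 and N_GC = 11.
Tm = 2(5) + 4(11) = 10 + 44 = 54°C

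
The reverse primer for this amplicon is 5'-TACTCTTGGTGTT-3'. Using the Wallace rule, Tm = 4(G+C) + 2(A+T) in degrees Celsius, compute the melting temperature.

Counting bases: C=2, T=7, A=1, G=3
AT pairs contribute 8, GC pairs contribute 5.
Tm = 4·5 + 2·8 = 20 + 16 = 36°C

36°C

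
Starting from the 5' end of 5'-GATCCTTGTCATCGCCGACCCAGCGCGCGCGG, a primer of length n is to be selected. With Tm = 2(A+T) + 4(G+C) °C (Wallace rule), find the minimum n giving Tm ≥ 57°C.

First 18 bases: GATCCTTGTCATCGCCGA → Tm = 56°C (< 57°C)
First 19 bases: GATCCTTGTCATCGCCGAC → Tm = 60°C (≥ 57°C)
Since every base adds ≥2°C, Tm only increases with n, so the threshold is first crossed at n = 19.

n = 19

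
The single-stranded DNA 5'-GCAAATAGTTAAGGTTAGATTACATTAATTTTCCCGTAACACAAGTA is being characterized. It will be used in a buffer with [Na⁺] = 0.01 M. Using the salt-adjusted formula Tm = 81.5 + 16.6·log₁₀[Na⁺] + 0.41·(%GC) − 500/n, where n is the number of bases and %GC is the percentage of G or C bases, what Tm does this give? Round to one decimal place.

Length n = 47. Counting bases: G=7, A=18, C=7, T=15
G+C = 14, so %GC = 14/47 × 100 = 29.787%
Salt term: 16.6 × (-2) = -33.2
GC term: 0.41 × 29.787 = 12.213; length term: −500/47 = −10.638
Tm = 81.5 + (-33.2) + 12.213 − 10.638 = 49.875 → 49.9°C

49.9°C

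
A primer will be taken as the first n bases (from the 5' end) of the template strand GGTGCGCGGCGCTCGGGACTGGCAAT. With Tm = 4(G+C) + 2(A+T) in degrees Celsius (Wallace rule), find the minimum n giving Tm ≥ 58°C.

n = 16

First 15 bases: GGTGCGCGGCGCTCG → Tm = 56°C (< 58°C)
First 16 bases: GGTGCGCGGCGCTCGG → Tm = 60°C (≥ 58°C)
Each additional base adds 2°C (A/T) or 4°C (G/C), so Tm is non-decreasing in n; n = 16 is the first length to reach 58°C.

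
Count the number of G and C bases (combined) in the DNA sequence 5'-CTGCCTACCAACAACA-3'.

8

Counting bases: T=2, A=6, C=7, G=1
G+C = 1 + 7 = 8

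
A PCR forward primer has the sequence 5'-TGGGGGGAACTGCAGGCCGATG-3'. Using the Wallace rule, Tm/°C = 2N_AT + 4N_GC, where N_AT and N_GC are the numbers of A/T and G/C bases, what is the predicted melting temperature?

74°C

Base counts: G=11, T=3, A=4, C=4
AT pairs contribute 7, GC pairs contribute 15.
Tm = 2×7 + 4×15 = 74°C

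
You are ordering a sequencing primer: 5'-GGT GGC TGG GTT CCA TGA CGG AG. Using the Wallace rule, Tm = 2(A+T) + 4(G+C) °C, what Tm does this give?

Base counts: A=3, G=11, T=5, C=4
A+T = 8, G+C = 15
Tm = 2×8 + 4×15 = 76°C

76°C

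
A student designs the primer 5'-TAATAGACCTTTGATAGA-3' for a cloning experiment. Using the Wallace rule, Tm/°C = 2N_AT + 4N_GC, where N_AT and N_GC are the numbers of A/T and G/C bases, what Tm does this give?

Base counts: C=2, G=3, T=6, A=7
AT pairs contribute 13, GC pairs contribute 5.
Tm = 2(13) + 4(5) = 26 + 20 = 46°C

46°C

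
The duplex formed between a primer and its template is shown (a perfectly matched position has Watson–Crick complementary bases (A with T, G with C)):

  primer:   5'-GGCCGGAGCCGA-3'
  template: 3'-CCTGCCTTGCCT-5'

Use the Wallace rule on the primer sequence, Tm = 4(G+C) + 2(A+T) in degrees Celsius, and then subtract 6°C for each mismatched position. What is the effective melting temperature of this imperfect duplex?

Primer base counts: A=2, T=0, G=6, C=4 → A+T=2, G+C=10
Perfect-match Tm = 2(2) + 4(10) = 4 + 40 = 44°C
Mismatches (positions where the bases are not complementary): 3 (at positions 3, 8, 10)
Effective Tm = 44 − 3×6 = 44 − 18 = 26°C

26°C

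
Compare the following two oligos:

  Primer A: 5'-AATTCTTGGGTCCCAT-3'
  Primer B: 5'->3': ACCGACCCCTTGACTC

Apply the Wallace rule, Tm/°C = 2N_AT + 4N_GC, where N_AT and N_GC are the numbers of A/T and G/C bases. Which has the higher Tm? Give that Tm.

Primer B, 52°C

Primer A: A+T=9, G+C=7 → Tm = 2(9)+4(7) = 46°C
Primer B: A+T=6, G+C=10 → Tm = 2(6)+4(10) = 52°C
46°C vs 52°C → primer B is higher.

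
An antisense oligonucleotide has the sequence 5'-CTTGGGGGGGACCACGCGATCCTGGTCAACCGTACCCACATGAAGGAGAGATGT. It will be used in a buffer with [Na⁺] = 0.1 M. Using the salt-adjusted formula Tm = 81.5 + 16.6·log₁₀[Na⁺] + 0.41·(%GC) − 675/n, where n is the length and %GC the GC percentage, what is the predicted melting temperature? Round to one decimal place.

Length n = 54. G=18, T=9, A=13, C=14
G+C = 32, so %GC = 32/54 × 100 = 59.259%
Salt term: 16.6 × (-1) = -16.6
GC term: 0.41 × 59.259 = 24.296; length term: −675/54 = −12.5
Tm = 81.5 + (-16.6) + 24.296 − 12.5 = 76.696 → 76.7°C

76.7°C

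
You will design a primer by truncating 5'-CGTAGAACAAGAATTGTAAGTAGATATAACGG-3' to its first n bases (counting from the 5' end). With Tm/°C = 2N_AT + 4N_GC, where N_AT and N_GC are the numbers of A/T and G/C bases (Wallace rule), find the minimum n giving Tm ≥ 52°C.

n = 20

First 19 bases: CGTAGAACAAGAATTGTAA → Tm = 50°C (< 52°C)
First 20 bases: CGTAGAACAAGAATTGTAAG → Tm = 54°C (≥ 52°C)
Since every base adds ≥2°C, Tm only increases with n, so the threshold is first crossed at n = 20.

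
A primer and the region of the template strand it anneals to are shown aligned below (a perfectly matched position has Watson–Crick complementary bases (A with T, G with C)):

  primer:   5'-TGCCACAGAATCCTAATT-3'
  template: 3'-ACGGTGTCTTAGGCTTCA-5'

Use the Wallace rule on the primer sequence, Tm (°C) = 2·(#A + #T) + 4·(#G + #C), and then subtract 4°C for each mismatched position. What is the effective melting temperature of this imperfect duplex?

Primer base counts: A=6, T=5, G=2, C=5 → A+T=11, G+C=7
Perfect-match Tm = 2(11) + 4(7) = 22 + 28 = 50°C
Mismatches (positions where the bases are not complementary): 2 (at positions 14, 17)
Effective Tm = 50 − 2×4 = 50 − 8 = 42°C

42°C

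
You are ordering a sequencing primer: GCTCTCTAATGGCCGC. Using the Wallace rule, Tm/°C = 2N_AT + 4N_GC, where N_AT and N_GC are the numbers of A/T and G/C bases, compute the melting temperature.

Base counts: G=4, T=4, A=2, C=6
A+T = 6, G+C = 10
Tm = 2(6) + 4(10) = 12 + 40 = 52°C

52°C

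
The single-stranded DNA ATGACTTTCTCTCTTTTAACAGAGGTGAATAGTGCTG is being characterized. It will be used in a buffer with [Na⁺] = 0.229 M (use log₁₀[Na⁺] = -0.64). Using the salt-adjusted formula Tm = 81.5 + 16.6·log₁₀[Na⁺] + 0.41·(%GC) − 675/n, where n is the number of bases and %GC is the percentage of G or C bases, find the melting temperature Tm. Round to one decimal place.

68.1°C

Length n = 37. G=8, C=6, A=9, T=14
G+C = 14, so %GC = 14/37 × 100 = 37.838%
Salt term: 16.6 × (-0.64) = -10.624
GC term: 0.41 × 37.838 = 15.514; length term: −675/37 = −18.243
Tm = 81.5 + (-10.624) + 15.514 − 18.243 = 68.147 → 68.1°C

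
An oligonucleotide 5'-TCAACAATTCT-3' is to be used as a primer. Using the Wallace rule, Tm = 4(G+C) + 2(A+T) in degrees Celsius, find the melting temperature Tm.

28°C

G=0, T=4, C=3, A=4
AT pairs contribute 8, GC pairs contribute 3.
Tm = 4·3 + 2·8 = 12 + 16 = 28°C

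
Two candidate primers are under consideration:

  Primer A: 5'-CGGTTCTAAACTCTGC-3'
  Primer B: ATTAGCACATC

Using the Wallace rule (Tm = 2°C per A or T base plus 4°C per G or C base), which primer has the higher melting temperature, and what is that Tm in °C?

Primer A: A+T=8, G+C=8 → Tm = 2(8)+4(8) = 48°C
Primer B: A+T=7, G+C=4 → Tm = 2(7)+4(4) = 30°C
48°C vs 30°C → primer A is higher.

Primer A, 48°C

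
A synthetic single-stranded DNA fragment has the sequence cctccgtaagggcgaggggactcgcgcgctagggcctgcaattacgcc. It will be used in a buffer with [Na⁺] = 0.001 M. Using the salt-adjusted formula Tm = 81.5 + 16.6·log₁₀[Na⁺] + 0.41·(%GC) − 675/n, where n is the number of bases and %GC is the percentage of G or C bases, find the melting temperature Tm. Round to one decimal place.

Length n = 48. Scanning the sequence gives T=7, C=16, A=8, G=17.
G+C = 33, so %GC = 33/48 × 100 = 68.75%
Salt term: 16.6 × (-3) = -49.8
GC term: 0.41 × 68.75 = 28.188; length term: −675/48 = −14.062
Tm = 81.5 + (-49.8) + 28.188 − 14.062 = 45.826 → 45.8°C

45.8°C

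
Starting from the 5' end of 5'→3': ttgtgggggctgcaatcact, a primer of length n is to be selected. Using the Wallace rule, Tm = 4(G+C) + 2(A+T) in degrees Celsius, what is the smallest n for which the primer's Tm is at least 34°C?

First 9 bases: TTGTGGGGG → Tm = 30°C (< 34°C)
First 10 bases: TTGTGGGGGC → Tm = 34°C (≥ 34°C)
Each additional base adds 2°C (A/T) or 4°C (G/C), so Tm is non-decreasing in n; n = 10 is the first length to reach 34°C.

n = 10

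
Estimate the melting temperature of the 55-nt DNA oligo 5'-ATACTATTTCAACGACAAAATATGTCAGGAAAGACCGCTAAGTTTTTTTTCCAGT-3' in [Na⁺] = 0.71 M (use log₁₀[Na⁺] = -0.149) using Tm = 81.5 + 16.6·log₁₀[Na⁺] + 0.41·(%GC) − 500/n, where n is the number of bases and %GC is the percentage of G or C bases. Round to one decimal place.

83.4°C

Length n = 55. Base counts: T=18, C=10, A=19, G=8
G+C = 18, so %GC = 18/55 × 100 = 32.727%
Salt term: 16.6 × (-0.149) = -2.473
GC term: 0.41 × 32.727 = 13.418; length term: −500/55 = −9.091
Tm = 81.5 + (-2.473) + 13.418 − 9.091 = 83.354 → 83.4°C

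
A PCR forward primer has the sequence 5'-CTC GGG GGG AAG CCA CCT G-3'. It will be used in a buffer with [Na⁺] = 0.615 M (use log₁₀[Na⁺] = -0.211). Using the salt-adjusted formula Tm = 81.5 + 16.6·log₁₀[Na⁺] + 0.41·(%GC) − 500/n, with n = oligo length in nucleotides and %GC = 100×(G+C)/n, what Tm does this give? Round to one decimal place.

81.9°C

Length n = 19. Scanning the sequence gives A=3, T=2, G=8, C=6.
G+C = 14, so %GC = 14/19 × 100 = 73.684%
Salt term: 16.6 × (-0.211) = -3.503
GC term: 0.41 × 73.684 = 30.21; length term: −500/19 = −26.316
Tm = 81.5 + (-3.503) + 30.21 − 26.316 = 81.891 → 81.9°C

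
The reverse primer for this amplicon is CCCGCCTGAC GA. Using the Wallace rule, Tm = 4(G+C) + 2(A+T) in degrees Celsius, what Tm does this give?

Base counts: G=3, T=1, A=2, C=6
AT pairs contribute 3, GC pairs contribute 9.
Tm = 2×3 + 4×9 = 42°C

42°C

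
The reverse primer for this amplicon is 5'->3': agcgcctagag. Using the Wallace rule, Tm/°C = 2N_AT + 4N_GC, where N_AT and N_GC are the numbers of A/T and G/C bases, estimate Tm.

36°C

Scanning the sequence gives T=1, G=4, C=3, A=3.
A+T = 4, G+C = 7
Tm = 4·7 + 2·4 = 28 + 8 = 36°C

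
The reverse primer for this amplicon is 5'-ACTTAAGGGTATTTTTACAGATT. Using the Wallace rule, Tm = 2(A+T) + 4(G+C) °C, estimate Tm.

T=10, G=4, C=2, A=7
AT pairs contribute 17, GC pairs contribute 6.
Tm = 4·6 + 2·17 = 24 + 34 = 58°C

58°C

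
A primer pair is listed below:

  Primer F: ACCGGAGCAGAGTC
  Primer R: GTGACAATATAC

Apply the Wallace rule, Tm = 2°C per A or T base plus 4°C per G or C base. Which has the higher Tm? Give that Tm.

Primer F, 46°C

Primer F: A+T=5, G+C=9 → Tm = 2(5)+4(9) = 46°C
Primer R: A+T=8, G+C=4 → Tm = 2(8)+4(4) = 32°C
46°C vs 32°C → primer F is higher.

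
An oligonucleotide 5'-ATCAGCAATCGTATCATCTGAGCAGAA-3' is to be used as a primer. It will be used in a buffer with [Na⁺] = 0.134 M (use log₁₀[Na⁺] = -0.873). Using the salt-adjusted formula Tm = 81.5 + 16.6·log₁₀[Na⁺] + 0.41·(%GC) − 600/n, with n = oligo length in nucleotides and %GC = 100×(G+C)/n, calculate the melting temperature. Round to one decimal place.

Length n = 27. Counting bases: C=6, T=6, A=10, G=5
G+C = 11, so %GC = 11/27 × 100 = 40.741%
Salt term: 16.6 × (-0.873) = -14.492
GC term: 0.41 × 40.741 = 16.704; length term: −600/27 = −22.222
Tm = 81.5 + (-14.492) + 16.704 − 22.222 = 61.49 → 61.5°C

61.5°C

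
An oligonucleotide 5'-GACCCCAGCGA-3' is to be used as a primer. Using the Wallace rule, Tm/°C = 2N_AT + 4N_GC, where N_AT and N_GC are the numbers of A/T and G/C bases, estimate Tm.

38°C

G=3, A=3, C=5, T=0
A+T = 3, G+C = 8
Tm = 2×3 + 4×8 = 38°C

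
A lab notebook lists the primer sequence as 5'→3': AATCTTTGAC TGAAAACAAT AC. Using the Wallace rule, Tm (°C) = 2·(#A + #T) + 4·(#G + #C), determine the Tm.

Scanning the sequence gives C=4, T=6, G=2, A=10.
So N_AT = 16 and N_GC = 6.
Tm = 2×16 + 4×6 = 56°C

56°C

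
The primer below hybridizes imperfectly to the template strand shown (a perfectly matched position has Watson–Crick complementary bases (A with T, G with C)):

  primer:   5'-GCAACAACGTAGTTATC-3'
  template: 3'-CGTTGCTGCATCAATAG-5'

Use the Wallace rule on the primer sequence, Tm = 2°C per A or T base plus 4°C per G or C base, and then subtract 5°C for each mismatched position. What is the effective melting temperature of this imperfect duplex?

Primer base counts: A=6, T=4, G=3, C=4 → A+T=10, G+C=7
Perfect-match Tm = 2(10) + 4(7) = 20 + 28 = 48°C
Mismatches (positions where the bases are not complementary): 1 (at position 6)
Effective Tm = 48 − 1×5 = 48 − 5 = 43°C

43°C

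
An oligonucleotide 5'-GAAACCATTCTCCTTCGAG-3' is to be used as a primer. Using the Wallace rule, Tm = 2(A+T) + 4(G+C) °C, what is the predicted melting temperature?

56°C

Counting bases: T=5, A=5, C=6, G=3
So N_AT = 10 and N_GC = 9.
Tm = 2×10 + 4×9 = 56°C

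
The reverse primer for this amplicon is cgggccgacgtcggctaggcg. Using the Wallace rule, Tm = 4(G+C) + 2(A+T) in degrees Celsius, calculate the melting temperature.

Counting bases: A=2, C=7, T=2, G=10
So N_AT = 4 and N_GC = 17.
Tm = 2(4) + 4(17) = 8 + 68 = 76°C

76°C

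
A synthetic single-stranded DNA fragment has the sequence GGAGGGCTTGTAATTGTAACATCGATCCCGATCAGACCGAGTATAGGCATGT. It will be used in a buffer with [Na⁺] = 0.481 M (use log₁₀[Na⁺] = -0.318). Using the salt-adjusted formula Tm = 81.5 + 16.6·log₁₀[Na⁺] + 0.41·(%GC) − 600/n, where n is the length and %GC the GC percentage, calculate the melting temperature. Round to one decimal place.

Length n = 52. Counting bases: T=13, A=14, C=10, G=15
G+C = 25, so %GC = 25/52 × 100 = 48.077%
Salt term: 16.6 × (-0.318) = -5.279
GC term: 0.41 × 48.077 = 19.712; length term: −600/52 = −11.538
Tm = 81.5 + (-5.279) + 19.712 − 11.538 = 84.395 → 84.4°C

84.4°C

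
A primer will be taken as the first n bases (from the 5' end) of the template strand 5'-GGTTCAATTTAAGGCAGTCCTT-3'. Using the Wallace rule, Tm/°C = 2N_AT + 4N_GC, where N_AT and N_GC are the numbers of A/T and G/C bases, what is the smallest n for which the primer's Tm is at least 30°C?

First 11 bases: GGTTCAATTTA → Tm = 28°C (< 30°C)
First 12 bases: GGTTCAATTTAA → Tm = 30°C (≥ 30°C)
Each additional base adds 2°C (A/T) or 4°C (G/C), so Tm is non-decreasing in n; n = 12 is the first length to reach 30°C.

n = 12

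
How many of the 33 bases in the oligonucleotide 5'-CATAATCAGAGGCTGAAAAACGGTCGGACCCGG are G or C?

Scanning the sequence gives G=10, C=8, A=11, T=4.
G+C = 10 + 8 = 18

18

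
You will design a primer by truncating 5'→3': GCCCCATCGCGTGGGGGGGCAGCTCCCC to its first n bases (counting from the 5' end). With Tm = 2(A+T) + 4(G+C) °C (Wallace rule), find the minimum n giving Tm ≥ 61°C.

n = 17

First 16 bases: GCCCCATCGCGTGGGG → Tm = 58°C (< 61°C)
First 17 bases: GCCCCATCGCGTGGGGG → Tm = 62°C (≥ 61°C)
Each additional base adds 2°C (A/T) or 4°C (G/C), so Tm is non-decreasing in n; n = 17 is the first length to reach 61°C.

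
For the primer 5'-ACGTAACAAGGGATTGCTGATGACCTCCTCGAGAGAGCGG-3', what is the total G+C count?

Base counts: C=9, T=7, A=11, G=13
Total G or C: 13 + 9 = 22

22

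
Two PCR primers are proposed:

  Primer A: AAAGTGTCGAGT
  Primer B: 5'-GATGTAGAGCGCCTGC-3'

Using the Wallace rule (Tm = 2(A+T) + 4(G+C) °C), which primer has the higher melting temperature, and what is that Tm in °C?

Primer A: A+T=7, G+C=5 → Tm = 2(7)+4(5) = 34°C
Primer B: A+T=6, G+C=10 → Tm = 2(6)+4(10) = 52°C
34°C vs 52°C → primer B is higher.

Primer B, 52°C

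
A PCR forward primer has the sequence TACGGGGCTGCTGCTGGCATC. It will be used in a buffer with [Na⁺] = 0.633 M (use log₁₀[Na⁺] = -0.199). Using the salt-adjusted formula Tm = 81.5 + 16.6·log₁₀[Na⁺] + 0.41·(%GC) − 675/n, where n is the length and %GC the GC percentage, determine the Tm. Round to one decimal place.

73.4°C

Length n = 21. Scanning the sequence gives A=2, T=5, C=6, G=8.
G+C = 14, so %GC = 14/21 × 100 = 66.667%
Salt term: 16.6 × (-0.199) = -3.303
GC term: 0.41 × 66.667 = 27.333; length term: −675/21 = −32.143
Tm = 81.5 + (-3.303) + 27.333 − 32.143 = 73.387 → 73.4°C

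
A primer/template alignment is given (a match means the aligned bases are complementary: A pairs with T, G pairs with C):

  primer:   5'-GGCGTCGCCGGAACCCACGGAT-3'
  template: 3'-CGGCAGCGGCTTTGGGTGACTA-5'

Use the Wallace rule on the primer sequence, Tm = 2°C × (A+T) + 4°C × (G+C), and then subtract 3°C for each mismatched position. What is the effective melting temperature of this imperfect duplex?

67°C

Primer base counts: A=4, T=2, G=8, C=8 → A+T=6, G+C=16
Perfect-match Tm = 2(6) + 4(16) = 12 + 64 = 76°C
Mismatches (positions where the bases are not complementary): 3 (at positions 2, 11, 19)
Effective Tm = 76 − 3×3 = 76 − 9 = 67°C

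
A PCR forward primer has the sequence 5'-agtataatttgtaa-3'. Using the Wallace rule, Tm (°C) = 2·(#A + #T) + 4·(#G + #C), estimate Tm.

T=6, A=6, C=0, G=2
So N_AT = 12 and N_GC = 2.
Tm = 2(12) + 4(2) = 24 + 8 = 32°C

32°C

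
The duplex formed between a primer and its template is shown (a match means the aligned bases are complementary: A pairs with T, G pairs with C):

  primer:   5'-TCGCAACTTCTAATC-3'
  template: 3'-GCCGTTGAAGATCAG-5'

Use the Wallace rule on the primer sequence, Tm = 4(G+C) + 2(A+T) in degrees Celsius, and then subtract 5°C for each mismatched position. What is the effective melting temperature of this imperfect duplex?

27°C

Primer base counts: A=4, T=5, G=1, C=5 → A+T=9, G+C=6
Perfect-match Tm = 2(9) + 4(6) = 18 + 24 = 42°C
Mismatches (positions where the bases are not complementary): 3 (at positions 1, 2, 13)
Effective Tm = 42 − 3×5 = 42 − 15 = 27°C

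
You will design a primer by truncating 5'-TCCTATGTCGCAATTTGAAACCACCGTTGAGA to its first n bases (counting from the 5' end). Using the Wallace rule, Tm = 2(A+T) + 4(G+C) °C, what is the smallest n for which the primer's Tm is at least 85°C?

n = 30

First 29 bases: TCCTATGTCGCAATTTGAAACCACCGTTG → Tm = 84°C (< 85°C)
First 30 bases: TCCTATGTCGCAATTTGAAACCACCGTTGA → Tm = 86°C (≥ 85°C)
Each additional base adds 2°C (A/T) or 4°C (G/C), so Tm is non-decreasing in n; n = 30 is the first length to reach 85°C.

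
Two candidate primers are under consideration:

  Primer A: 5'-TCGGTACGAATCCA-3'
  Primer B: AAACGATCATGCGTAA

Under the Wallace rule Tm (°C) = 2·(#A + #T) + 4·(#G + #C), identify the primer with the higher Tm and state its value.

Primer B, 44°C

Primer A: A+T=7, G+C=7 → Tm = 2(7)+4(7) = 42°C
Primer B: A+T=10, G+C=6 → Tm = 2(10)+4(6) = 44°C
42°C vs 44°C → primer B is higher.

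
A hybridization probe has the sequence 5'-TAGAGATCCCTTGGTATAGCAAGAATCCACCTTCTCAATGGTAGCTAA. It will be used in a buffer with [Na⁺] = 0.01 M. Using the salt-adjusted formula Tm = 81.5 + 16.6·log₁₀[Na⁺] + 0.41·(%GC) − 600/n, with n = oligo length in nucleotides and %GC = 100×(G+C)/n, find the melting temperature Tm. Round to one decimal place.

Length n = 48. C=11, G=9, T=13, A=15
G+C = 20, so %GC = 20/48 × 100 = 41.667%
Salt term: 16.6 × (-2) = -33.2
GC term: 0.41 × 41.667 = 17.083; length term: −600/48 = −12.5
Tm = 81.5 + (-33.2) + 17.083 − 12.5 = 52.883 → 52.9°C

52.9°C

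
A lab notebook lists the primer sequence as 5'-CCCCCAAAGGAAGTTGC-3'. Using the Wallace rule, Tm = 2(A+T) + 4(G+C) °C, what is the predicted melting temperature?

Base counts: G=4, A=5, T=2, C=6
So N_AT = 7 and N_GC = 10.
Tm = 4·10 + 2·7 = 40 + 14 = 54°C

54°C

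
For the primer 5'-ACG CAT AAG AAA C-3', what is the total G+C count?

5

Scanning the sequence gives A=7, C=3, T=1, G=2.
Total G or C: 2 + 3 = 5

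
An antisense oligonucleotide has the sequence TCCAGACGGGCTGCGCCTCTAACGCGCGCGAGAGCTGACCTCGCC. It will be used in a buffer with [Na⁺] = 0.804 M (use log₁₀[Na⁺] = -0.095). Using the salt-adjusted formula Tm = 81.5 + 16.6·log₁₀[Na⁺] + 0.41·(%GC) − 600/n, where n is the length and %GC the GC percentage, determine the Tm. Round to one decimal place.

95.7°C

Length n = 45. Scanning the sequence gives C=18, T=6, G=14, A=7.
G+C = 32, so %GC = 32/45 × 100 = 71.111%
Salt term: 16.6 × (-0.095) = -1.577
GC term: 0.41 × 71.111 = 29.156; length term: −600/45 = −13.333
Tm = 81.5 + (-1.577) + 29.156 − 13.333 = 95.746 → 95.7°C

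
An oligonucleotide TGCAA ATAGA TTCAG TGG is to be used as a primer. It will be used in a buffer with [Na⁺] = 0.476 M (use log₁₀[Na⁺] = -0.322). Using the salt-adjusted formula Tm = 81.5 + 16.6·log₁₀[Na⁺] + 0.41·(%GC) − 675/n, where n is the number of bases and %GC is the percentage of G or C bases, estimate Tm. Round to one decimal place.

Length n = 18. Counting bases: T=5, G=5, A=6, C=2
G+C = 7, so %GC = 7/18 × 100 = 38.889%
Salt term: 16.6 × (-0.322) = -5.345
GC term: 0.41 × 38.889 = 15.944; length term: −675/18 = −37.5
Tm = 81.5 + (-5.345) + 15.944 − 37.5 = 54.599 → 54.6°C

54.6°C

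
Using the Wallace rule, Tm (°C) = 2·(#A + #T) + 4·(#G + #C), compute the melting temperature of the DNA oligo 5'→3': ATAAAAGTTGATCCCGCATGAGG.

66°C

Base counts: T=5, G=6, A=8, C=4
AT pairs contribute 13, GC pairs contribute 10.
Tm = 2(13) + 4(10) = 26 + 40 = 66°C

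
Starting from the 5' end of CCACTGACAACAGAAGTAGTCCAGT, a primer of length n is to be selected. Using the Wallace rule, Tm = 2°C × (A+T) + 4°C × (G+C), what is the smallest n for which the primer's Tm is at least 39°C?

First 12 bases: CCACTGACAACA → Tm = 36°C (< 39°C)
First 13 bases: CCACTGACAACAG → Tm = 40°C (≥ 39°C)
Since every base adds ≥2°C, Tm only increases with n, so the threshold is first crossed at n = 13.

n = 13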